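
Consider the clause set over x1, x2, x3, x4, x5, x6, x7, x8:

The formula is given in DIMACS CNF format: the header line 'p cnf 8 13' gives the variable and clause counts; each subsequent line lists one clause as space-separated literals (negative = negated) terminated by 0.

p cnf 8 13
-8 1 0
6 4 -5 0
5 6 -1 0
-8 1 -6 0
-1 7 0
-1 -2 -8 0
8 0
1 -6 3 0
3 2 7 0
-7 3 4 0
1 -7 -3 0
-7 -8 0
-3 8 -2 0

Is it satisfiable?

Unsatisfiable

Unit clause (x8) forces x8 = True.
Unit clause (x1) forces x1 = True.
Unit clause (x7) forces x7 = True.
That conflicts with the unit clause (¬x7).
No assignment satisfies every clause.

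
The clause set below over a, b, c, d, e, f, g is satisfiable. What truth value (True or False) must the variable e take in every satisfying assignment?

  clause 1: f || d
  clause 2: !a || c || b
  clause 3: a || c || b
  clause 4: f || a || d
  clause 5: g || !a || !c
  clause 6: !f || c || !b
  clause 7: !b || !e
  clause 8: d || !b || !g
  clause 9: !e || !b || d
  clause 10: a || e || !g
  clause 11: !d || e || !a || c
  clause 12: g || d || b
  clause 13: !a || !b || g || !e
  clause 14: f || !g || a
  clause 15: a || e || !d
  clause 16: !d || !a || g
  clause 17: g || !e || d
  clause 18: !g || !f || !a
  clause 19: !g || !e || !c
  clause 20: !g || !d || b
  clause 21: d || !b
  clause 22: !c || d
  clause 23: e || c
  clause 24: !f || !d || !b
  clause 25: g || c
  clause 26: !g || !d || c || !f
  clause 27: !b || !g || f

True

Suppose e = false.
Unit clause (c) forces c = true.
Unit clause (d) forces d = true.
Unit clause (a) forces a = true.
Unit clause (g) forces g = true.
Unit clause (!f) forces f = false.
Unit clause (b) forces b = true.
Now (!b) is unsatisfied and unit — conflict.
So every satisfying assignment has e = True.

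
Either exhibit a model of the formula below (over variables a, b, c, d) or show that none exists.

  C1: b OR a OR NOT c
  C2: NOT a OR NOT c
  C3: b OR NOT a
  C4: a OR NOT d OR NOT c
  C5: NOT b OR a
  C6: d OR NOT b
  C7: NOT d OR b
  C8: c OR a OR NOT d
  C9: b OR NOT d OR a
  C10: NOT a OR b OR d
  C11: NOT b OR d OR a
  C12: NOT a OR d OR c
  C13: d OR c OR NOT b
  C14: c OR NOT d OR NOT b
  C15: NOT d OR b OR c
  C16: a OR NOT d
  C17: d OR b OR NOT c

a=false; b=false; c=false; d=false

Branch on a: set a = false.
(NOT b) alone gives b = false.
(NOT c) alone gives c = false.
(NOT d) alone gives d = false.
All clauses are satisfied.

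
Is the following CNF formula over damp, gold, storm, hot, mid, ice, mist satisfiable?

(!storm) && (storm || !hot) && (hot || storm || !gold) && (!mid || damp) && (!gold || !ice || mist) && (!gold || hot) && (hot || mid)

Yes

Unit clause (!storm) forces storm = false.
Unit clause (!hot) forces hot = false.
Unit clause (!gold) forces gold = false.
Unit clause (mid) forces mid = true.
Unit clause (damp) forces damp = true.
No clause remains; ice, mist are free.
A satisfying assignment: damp=true,  gold=false,  storm=false,  hot=false,  mid=true,  ice=false,  mist=true.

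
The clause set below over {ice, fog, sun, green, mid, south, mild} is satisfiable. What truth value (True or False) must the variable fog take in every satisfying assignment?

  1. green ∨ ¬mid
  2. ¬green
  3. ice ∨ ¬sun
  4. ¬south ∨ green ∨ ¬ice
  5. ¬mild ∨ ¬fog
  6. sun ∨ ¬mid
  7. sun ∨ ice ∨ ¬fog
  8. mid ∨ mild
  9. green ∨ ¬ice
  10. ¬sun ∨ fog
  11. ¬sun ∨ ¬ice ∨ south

False

Suppose fog = True.
(¬green) alone gives green = False.
(¬mid) alone gives mid = False.
(¬mild) alone gives mild = False.
Now (mild) is unsatisfied and unit — conflict.
So every satisfying assignment has fog = False.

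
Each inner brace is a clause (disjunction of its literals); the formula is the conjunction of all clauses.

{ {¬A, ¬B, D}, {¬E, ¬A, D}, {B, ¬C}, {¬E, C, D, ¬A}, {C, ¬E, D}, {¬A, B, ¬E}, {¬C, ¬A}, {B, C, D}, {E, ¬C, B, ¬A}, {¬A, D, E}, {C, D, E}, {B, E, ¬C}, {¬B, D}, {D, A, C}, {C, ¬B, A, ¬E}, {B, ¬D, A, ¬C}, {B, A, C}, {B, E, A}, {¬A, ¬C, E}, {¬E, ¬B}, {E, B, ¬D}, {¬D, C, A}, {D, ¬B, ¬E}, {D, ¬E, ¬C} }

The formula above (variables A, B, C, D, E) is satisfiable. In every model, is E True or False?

Suppose E = True.
The clause (¬B) is unit, so B = False.
The clause (¬C) is unit, so C = False.
The clause (D) is unit, so D = True.
The clause (¬A) is unit, so A = False.
That conflicts with the unit clause (A).
So every satisfying assignment has E = False.

False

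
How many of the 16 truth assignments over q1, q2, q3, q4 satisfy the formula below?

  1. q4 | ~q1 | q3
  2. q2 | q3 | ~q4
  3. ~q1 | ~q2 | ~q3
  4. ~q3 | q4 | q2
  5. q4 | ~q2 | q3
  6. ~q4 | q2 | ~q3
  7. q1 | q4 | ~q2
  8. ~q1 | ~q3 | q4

There are 2^4 = 16 truth assignments over (q1, q2, q3, q4).
Check each against the 8 clauses (columns in the order q1, q2, q3, q4):
  F F F F  ✓ satisfies all
  F F F T  ✗ fails (q2 | q3 | ~q4)
  F F T F  ✗ fails (~q3 | q4 | q2)
  F F T T  ✗ fails (~q4 | q2 | ~q3)
  F T F F  ✗ fails (q4 | ~q2 | q3)
  F T F T  ✓ satisfies all
  F T T F  ✗ fails (q1 | q4 | ~q2)
  F T T T  ✓ satisfies all
  T F F F  ✗ fails (q4 | ~q1 | q3)
  T F F T  ✗ fails (q2 | q3 | ~q4)
  T F T F  ✗ fails (~q3 | q4 | q2)
  T F T T  ✗ fails (~q4 | q2 | ~q3)
  T T F F  ✗ fails (q4 | ~q1 | q3)
  T T F T  ✓ satisfies all
  T T T F  ✗ fails (~q1 | ~q2 | ~q3)
  T T T T  ✗ fails (~q1 | ~q2 | ~q3)
4 of the 16 rows are models.

4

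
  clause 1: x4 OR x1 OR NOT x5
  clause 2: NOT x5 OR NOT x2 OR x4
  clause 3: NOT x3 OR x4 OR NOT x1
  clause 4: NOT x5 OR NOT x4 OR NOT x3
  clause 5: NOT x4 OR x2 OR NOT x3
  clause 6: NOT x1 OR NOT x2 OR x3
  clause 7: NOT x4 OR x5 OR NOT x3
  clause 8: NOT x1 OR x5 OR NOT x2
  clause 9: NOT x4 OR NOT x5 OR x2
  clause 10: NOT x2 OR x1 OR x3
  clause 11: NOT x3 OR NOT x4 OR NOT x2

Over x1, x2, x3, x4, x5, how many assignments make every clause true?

7

There are 2^5 = 32 truth assignments over (x1, x2, x3, x4, x5).
Split on x4. With x4 = true, the clauses containing x4 are satisfied and NOT x4 drops from the rest; 2 of the 2^4 = 16 assignments to the other variables satisfy what remains.
With x4 = false, by the same count on the reduced clause set, 5 assignments work.
(One model: x1=F, x2=F, x3=F, x4=F, x5=F.)
Total: 2 + 5 = 7.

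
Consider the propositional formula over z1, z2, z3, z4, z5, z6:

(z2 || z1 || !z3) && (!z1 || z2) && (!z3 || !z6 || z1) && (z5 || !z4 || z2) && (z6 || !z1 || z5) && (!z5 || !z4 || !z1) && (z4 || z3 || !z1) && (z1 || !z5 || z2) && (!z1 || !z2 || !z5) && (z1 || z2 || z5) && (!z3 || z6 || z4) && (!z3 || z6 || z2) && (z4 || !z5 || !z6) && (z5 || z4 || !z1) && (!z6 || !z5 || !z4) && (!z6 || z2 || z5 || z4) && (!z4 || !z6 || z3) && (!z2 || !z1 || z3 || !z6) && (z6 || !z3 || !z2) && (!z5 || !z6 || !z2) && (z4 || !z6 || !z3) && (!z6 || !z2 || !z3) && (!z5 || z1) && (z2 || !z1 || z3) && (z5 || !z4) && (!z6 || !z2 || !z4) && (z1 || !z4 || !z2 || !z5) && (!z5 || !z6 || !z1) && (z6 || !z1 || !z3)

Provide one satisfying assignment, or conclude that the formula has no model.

Case z1 = false:
From the singleton clause (!z5), z5 = false.
From the singleton clause (z2), z2 = true.
From the singleton clause (!z4), z4 = false.
Case z3 = false:
No clause remains; z6 is free.

z1 ↦ false,  z2 ↦ true,  z3 ↦ false,  z4 ↦ false,  z5 ↦ false,  z6 ↦ false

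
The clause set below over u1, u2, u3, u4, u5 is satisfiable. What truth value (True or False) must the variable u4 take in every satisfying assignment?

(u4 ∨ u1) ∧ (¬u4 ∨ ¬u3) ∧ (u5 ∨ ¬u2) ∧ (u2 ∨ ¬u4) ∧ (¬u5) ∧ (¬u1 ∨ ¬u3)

False

Suppose u4 = True.
The clause (¬u3) is unit, so u3 = False.
The clause (u2) is unit, so u2 = True.
The clause (u5) is unit, so u5 = True.
Now (¬u5) is unsatisfied and unit — conflict.
So every satisfying assignment has u4 = False.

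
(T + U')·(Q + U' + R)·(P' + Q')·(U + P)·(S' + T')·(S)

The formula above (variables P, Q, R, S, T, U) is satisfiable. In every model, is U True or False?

Suppose U = 1.
The clause (T) is unit, so T = 1.
The clause (S') is unit, so S = 0.
Now (S) is unsatisfied and unit — conflict.
So every satisfying assignment has U = False.

False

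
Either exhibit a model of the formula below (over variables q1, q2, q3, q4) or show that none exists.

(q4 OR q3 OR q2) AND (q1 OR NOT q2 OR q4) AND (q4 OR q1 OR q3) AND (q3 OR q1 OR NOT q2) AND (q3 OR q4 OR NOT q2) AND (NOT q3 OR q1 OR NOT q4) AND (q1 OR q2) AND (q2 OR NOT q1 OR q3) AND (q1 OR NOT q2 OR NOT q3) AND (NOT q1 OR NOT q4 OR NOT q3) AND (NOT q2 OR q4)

Try q1 = true.
Try q2 = false.
Unit clause (q3) forces q3 = true.
Unit clause (NOT q4) forces q4 = false.
This assignment satisfies each clause.

q1: true; q2: false; q3: true; q4: false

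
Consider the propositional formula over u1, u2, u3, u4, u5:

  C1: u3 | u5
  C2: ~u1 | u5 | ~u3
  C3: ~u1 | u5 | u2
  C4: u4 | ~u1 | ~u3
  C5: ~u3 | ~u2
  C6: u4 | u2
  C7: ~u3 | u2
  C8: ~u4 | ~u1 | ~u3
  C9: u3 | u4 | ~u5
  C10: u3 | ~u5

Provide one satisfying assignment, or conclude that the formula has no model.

UNSATISFIABLE

Branch on u3: set u3 = 1.
From the singleton clause (~u2), u2 = 0.
But (u2) is also a unit clause — contradiction.
Backtrack on u3: now try u3 = 0.
From the singleton clause (u5), u5 = 1.
But (~u5) is also a unit clause — contradiction.
Either choice for u3 ends in contradiction.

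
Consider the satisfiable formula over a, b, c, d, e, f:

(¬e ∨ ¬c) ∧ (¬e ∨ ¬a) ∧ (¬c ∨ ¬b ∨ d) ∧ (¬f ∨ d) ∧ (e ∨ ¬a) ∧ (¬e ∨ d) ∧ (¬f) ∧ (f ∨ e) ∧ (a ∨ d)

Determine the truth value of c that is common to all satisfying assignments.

False

Suppose c = True.
From the singleton clause (¬e), e = False.
From the singleton clause (¬a), a = False.
From the singleton clause (¬f), f = False.
Now (f) is unsatisfied and unit — conflict.
So every satisfying assignment has c = False.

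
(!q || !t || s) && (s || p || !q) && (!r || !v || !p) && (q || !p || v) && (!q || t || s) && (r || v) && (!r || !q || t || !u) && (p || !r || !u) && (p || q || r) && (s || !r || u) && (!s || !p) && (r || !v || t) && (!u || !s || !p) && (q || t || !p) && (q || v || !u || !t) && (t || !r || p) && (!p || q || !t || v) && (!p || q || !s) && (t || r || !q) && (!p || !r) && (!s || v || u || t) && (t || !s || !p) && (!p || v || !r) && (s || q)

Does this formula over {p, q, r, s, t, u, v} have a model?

Yes, satisfiable

Try r = false.
(v) alone gives v = true.
(t) alone gives t = true.
Try q = true.
(s) alone gives s = true.
(!p) alone gives p = false.
No clause remains; u is free.
A satisfying assignment: p: false; q: true; r: false; s: true; t: true; u: true; v: true.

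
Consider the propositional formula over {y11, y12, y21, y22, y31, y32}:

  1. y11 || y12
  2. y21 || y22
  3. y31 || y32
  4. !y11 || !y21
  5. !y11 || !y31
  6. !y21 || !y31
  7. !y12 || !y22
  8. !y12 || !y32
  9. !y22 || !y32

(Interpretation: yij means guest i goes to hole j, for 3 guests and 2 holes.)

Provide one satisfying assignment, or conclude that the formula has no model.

Branch on y11: set y11 = true.
The clause (!y21) is unit, so y21 = false.
The clause (y22) is unit, so y22 = true.
The clause (!y31) is unit, so y31 = false.
The clause (y32) is unit, so y32 = true.
Now (!y32) is unsatisfied and unit — conflict.
Backtrack on y11: now try y11 = false.
The clause (y12) is unit, so y12 = true.
The clause (!y22) is unit, so y22 = false.
The clause (y21) is unit, so y21 = true.
The clause (!y31) is unit, so y31 = false.
The clause (y32) is unit, so y32 = true.
Now (!y32) is unsatisfied and unit — conflict.
Both values of y11 lead to a conflict.

UNSATISFIABLE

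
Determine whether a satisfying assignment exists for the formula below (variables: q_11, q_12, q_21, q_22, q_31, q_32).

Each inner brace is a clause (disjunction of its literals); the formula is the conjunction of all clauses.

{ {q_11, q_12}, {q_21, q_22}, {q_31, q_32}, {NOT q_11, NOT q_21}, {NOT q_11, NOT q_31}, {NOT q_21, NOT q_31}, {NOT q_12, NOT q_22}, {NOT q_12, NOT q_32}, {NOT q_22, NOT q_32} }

No, unsatisfiable

Suppose q_11 = true.
(NOT q_21) alone gives q_21 = false.
(q_22) alone gives q_22 = true.
(NOT q_31) alone gives q_31 = false.
(q_32) alone gives q_32 = true.
That conflicts with the unit clause (NOT q_32).
Backtrack on q_11: now try q_11 = false.
(q_12) alone gives q_12 = true.
(NOT q_22) alone gives q_22 = false.
(q_21) alone gives q_21 = true.
(NOT q_31) alone gives q_31 = false.
(q_32) alone gives q_32 = true.
That conflicts with the unit clause (NOT q_32).
Neither q_11 = true nor q_11 = false works.
No assignment satisfies every clause.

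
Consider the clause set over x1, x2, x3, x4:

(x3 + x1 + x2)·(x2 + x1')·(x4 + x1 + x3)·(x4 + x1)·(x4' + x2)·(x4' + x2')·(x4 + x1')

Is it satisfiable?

Suppose x2 = 1.
The clause (x4') is unit, so x4 = 0.
The clause (x1) is unit, so x1 = 1.
Now (x1') is unsatisfied and unit — conflict.
So x2 must be the other value — set x2 = 0.
The clause (x1') is unit, so x1 = 0.
The clause (x3) is unit, so x3 = 1.
The clause (x4) is unit, so x4 = 1.
Now (x4') is unsatisfied and unit — conflict.
Neither x2 = 1 nor x2 = 0 works.
No assignment satisfies every clause.

No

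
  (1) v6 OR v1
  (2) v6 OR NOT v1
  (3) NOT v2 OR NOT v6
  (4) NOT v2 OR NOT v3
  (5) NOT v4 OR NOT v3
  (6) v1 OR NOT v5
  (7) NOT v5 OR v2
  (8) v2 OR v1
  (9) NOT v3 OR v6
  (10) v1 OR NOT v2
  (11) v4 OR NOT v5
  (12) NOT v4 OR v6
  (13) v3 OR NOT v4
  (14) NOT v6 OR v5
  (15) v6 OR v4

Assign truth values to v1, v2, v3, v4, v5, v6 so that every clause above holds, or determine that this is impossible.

Suppose v6 = true.
From the singleton clause (NOT v2), v2 = false.
From the singleton clause (NOT v5), v5 = false.
Now (v5) is unsatisfied and unit — conflict.
That branch fails; take v6 = false instead.
From the singleton clause (v1), v1 = true.
Now (NOT v1) is unsatisfied and unit — conflict.
Both values of v6 lead to a conflict.

UNSATISFIABLE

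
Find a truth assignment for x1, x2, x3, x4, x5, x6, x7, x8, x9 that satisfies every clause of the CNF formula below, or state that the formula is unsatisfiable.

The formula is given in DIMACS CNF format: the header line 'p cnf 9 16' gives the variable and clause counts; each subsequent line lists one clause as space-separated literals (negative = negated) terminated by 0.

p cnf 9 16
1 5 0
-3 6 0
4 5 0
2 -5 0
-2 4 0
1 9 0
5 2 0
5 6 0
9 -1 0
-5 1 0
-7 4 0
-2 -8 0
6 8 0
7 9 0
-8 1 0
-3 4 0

Try x1 = True.
Unit clause (x9) forces x9 = True.
Try x3 = True.
Unit clause (x6) forces x6 = True.
Unit clause (x4) forces x4 = True.
Try x2 = True.
Unit clause (¬x8) forces x8 = False.
All clauses hold; x5, x7 can take either value.

x1 ↦ True,  x2 ↦ True,  x3 ↦ True,  x4 ↦ True,  x5 ↦ False,  x6 ↦ True,  x7 ↦ True,  x8 ↦ False,  x9 ↦ True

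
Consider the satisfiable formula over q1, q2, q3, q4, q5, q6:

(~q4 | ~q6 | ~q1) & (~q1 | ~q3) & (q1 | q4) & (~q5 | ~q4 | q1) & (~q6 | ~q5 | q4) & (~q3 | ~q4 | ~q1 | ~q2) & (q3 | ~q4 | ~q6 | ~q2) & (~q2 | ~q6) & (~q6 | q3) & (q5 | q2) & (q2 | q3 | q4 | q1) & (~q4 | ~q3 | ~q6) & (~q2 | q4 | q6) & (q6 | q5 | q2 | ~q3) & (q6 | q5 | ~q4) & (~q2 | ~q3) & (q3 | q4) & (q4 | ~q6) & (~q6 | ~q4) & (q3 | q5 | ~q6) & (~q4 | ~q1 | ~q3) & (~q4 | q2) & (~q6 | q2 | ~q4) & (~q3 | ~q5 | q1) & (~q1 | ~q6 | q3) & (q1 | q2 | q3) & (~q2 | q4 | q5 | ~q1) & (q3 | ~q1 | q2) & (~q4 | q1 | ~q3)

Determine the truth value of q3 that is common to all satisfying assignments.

Suppose q3 = 1.
(~q1) alone gives q1 = 0.
(q4) alone gives q4 = 1.
Now (~q4) is unsatisfied and unit — conflict.
So every satisfying assignment has q3 = False.

False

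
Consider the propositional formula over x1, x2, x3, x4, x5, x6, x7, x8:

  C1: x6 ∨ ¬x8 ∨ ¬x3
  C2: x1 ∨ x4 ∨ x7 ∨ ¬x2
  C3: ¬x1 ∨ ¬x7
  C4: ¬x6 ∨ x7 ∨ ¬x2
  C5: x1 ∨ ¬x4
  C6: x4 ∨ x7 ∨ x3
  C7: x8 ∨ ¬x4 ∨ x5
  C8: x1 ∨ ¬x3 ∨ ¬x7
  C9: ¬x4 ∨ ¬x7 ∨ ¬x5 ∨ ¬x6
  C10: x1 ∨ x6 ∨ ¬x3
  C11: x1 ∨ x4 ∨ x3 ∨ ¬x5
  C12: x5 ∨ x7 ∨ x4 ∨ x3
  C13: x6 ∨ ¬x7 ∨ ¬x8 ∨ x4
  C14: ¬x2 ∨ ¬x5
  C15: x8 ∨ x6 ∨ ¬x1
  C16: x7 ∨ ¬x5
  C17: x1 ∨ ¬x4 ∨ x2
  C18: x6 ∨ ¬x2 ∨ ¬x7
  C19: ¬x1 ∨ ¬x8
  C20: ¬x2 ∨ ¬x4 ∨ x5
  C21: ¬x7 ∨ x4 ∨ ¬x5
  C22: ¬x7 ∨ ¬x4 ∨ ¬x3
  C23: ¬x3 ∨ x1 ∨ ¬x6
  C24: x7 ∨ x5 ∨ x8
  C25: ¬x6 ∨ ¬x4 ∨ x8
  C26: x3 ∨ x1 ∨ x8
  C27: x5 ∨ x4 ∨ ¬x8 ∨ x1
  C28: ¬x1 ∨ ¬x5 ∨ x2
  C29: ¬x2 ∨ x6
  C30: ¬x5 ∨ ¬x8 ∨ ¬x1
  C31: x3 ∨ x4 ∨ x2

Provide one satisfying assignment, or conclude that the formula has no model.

Branch on x1: set x1 = False.
(¬x4) alone gives x4 = False.
Branch on x7: set x7 = True.
(¬x3) alone gives x3 = False.
(¬x5) alone gives x5 = False.
(x8) alone gives x8 = True.
That conflicts with the unit clause (¬x8).
That branch fails; take x7 = False instead.
(¬x2) alone gives x2 = False.
(x3) alone gives x3 = True.
(x6) alone gives x6 = True.
That conflicts with the unit clause (¬x6).
Both values of x7 lead to a conflict.
That branch fails; take x1 = True instead.
(¬x7) alone gives x7 = False.
(¬x5) alone gives x5 = False.
(¬x8) alone gives x8 = False.
That conflicts with the unit clause (x8).
Both values of x1 lead to a conflict.

UNSATISFIABLE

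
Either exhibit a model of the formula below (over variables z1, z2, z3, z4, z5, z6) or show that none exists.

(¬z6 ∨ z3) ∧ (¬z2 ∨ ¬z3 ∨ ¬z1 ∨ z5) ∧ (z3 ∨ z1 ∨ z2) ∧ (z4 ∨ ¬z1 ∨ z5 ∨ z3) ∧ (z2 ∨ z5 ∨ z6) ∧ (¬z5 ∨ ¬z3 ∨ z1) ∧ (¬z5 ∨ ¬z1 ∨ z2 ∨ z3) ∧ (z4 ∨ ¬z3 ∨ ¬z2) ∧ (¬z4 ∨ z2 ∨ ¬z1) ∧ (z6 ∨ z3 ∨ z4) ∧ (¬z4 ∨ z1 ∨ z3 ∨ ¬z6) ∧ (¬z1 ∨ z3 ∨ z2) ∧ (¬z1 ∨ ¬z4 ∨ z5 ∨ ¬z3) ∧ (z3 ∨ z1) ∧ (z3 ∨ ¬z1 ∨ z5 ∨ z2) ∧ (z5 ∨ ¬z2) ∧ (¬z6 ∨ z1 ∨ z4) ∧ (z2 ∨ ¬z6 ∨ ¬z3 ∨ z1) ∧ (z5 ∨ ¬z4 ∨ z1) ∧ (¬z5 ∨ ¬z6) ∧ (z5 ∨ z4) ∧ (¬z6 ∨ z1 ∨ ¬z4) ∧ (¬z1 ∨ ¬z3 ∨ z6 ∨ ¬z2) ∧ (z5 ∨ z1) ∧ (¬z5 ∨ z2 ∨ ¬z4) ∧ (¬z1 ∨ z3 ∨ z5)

Branch on z6: set z6 = False.
Branch on z2: set z2 = False.
The clause (z5) is unit, so z5 = True.
The clause (¬z4) is unit, so z4 = False.
The clause (z3) is unit, so z3 = True.
The clause (z1) is unit, so z1 = True.
Every clause now holds.

z1 ↦ True,  z2 ↦ False,  z3 ↦ True,  z4 ↦ False,  z5 ↦ True,  z6 ↦ False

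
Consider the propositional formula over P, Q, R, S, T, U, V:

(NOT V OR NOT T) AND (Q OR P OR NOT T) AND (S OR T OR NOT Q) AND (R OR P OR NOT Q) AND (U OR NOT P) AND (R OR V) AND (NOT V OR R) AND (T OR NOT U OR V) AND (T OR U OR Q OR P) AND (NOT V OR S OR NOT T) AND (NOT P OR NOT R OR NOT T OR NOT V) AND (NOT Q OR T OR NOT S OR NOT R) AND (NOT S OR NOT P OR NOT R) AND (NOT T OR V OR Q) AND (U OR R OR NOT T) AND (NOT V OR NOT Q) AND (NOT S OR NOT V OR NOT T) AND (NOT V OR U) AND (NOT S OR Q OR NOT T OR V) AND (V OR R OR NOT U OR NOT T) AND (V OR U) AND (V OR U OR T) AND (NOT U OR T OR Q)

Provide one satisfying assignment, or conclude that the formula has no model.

P=true,  Q=true,  R=true,  S=false,  T=true,  U=true,  V=false

Branch on V: set V = false.
The clause (R) is unit, so R = true.
The clause (U) is unit, so U = true.
The clause (T) is unit, so T = true.
The clause (Q) is unit, so Q = true.
Branch on S: set S = false.
All clauses hold; P can take either value.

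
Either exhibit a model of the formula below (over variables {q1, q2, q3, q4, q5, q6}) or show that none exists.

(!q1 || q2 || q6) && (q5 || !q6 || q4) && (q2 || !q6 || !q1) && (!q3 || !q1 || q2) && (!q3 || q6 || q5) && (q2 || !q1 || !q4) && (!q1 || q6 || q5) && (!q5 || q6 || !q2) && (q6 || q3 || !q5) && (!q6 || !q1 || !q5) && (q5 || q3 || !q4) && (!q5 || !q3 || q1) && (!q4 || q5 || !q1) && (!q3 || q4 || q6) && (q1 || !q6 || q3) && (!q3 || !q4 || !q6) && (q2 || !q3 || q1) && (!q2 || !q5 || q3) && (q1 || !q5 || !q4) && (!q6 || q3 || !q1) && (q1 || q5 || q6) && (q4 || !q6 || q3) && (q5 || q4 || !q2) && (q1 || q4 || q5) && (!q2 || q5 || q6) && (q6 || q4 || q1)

UNSATISFIABLE

Try q1 = false.
Try q5 = false.
(q6) alone gives q6 = true.
(q4) alone gives q4 = true.
(q3) alone gives q3 = true.
But (!q3) is also a unit clause — contradiction.
Undo q5 and try q5 = true.
(!q3) alone gives q3 = false.
(q6) alone gives q6 = true.
But (!q6) is also a unit clause — contradiction.
Both values of q5 lead to a conflict.
Undo q1 and try q1 = true.
Try q2 = true.
Try q6 = true.
(!q5) alone gives q5 = false.
(q4) alone gives q4 = true.
But (!q4) is also a unit clause — contradiction.
Undo q6 and try q6 = false.
(q5) alone gives q5 = true.
But (!q5) is also a unit clause — contradiction.
Both values of q6 lead to a conflict.
Undo q2 and try q2 = false.
(q6) alone gives q6 = true.
But (!q6) is also a unit clause — contradiction.
Both values of q2 lead to a conflict.
Both values of q1 lead to a conflict.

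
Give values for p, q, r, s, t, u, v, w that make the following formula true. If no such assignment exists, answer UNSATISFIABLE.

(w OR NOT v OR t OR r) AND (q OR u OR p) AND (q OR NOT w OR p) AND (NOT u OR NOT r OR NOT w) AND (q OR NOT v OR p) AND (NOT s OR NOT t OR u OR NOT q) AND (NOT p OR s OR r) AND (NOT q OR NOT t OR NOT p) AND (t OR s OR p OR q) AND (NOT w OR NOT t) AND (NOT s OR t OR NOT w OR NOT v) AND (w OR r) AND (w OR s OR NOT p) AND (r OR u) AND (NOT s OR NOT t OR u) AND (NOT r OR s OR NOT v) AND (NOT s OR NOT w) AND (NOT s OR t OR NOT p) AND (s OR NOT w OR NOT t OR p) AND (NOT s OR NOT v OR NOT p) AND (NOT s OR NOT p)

p: false; q: true; r: false; s: false; t: false; u: true; v: false; w: true

Try w = true.
(NOT t) alone gives t = false.
(NOT s) alone gives s = false.
Try q = true.
Try u = true.
(NOT r) alone gives r = false.
(NOT p) alone gives p = false.
No clause remains; v is free.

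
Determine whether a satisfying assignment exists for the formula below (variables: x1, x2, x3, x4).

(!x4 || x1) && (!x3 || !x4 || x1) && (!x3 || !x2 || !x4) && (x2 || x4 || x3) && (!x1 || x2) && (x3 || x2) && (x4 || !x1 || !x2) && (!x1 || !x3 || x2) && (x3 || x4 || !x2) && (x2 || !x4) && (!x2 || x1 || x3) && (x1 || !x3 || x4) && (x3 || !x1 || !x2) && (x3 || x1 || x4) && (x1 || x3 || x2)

Case x4 = false:
Case x2 = true:
(!x1) alone gives x1 = false.
(x3) alone gives x3 = true.
That conflicts with the unit clause (!x3).
That branch fails; take x2 = false instead.
(x3) alone gives x3 = true.
(!x1) alone gives x1 = false.
That conflicts with the unit clause (x1).
Both values of x2 lead to a conflict.
That branch fails; take x4 = true instead.
(x1) alone gives x1 = true.
(x2) alone gives x2 = true.
(!x3) alone gives x3 = false.
That conflicts with the unit clause (x3).
Both values of x4 lead to a conflict.
No assignment satisfies every clause.

No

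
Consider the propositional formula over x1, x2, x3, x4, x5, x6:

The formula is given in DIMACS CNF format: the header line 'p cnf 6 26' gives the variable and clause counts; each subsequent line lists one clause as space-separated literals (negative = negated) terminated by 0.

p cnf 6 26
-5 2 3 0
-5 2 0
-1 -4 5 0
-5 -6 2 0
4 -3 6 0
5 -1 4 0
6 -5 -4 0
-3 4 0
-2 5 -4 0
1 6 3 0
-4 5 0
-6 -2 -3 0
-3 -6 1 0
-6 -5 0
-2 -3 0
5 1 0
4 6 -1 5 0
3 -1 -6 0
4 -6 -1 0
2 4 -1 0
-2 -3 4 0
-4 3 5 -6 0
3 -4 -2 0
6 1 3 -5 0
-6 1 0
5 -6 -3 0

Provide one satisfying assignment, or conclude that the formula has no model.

Case x5 = True:
The clause (x2) is unit, so x2 = True.
The clause (¬x6) is unit, so x6 = False.
The clause (¬x4) is unit, so x4 = False.
The clause (¬x3) is unit, so x3 = False.
The clause (x1) is unit, so x1 = True.
Every clause now holds.

x1 ↦ True; x2 ↦ True; x3 ↦ False; x4 ↦ False; x5 ↦ True; x6 ↦ False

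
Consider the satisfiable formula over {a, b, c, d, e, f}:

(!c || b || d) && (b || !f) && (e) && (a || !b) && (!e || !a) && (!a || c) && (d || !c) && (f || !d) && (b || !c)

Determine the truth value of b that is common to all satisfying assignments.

Suppose b = true.
From the singleton clause (e), e = true.
From the singleton clause (a), a = true.
That conflicts with the unit clause (!a).
So every satisfying assignment has b = False.

False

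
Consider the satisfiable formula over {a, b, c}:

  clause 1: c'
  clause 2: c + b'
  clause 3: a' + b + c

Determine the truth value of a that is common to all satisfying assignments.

False

Suppose a = 1.
Unit clause (c') forces c = 0.
Unit clause (b') forces b = 0.
But (b) is also a unit clause — contradiction.
So every satisfying assignment has a = False.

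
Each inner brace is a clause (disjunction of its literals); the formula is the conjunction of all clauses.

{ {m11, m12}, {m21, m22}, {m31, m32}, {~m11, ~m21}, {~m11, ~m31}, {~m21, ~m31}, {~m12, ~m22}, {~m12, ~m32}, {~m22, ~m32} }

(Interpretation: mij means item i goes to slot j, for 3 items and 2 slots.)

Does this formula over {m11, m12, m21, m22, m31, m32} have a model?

Try m11 = 1.
The clause (~m21) is unit, so m21 = 0.
The clause (m22) is unit, so m22 = 1.
The clause (~m31) is unit, so m31 = 0.
The clause (m32) is unit, so m32 = 1.
Now (~m32) is unsatisfied and unit — conflict.
Backtrack on m11: now try m11 = 0.
The clause (m12) is unit, so m12 = 1.
The clause (~m22) is unit, so m22 = 0.
The clause (m21) is unit, so m21 = 1.
The clause (~m31) is unit, so m31 = 0.
The clause (m32) is unit, so m32 = 1.
Now (~m32) is unsatisfied and unit — conflict.
Neither m11 = 1 nor m11 = 0 works.
No assignment satisfies every clause.

No, unsatisfiable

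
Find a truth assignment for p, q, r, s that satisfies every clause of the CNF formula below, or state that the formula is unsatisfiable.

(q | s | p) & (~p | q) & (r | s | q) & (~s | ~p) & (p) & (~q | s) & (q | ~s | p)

UNSATISFIABLE

From the singleton clause (p), p = 1.
From the singleton clause (q), q = 1.
From the singleton clause (~s), s = 0.
But (s) is also a unit clause — contradiction.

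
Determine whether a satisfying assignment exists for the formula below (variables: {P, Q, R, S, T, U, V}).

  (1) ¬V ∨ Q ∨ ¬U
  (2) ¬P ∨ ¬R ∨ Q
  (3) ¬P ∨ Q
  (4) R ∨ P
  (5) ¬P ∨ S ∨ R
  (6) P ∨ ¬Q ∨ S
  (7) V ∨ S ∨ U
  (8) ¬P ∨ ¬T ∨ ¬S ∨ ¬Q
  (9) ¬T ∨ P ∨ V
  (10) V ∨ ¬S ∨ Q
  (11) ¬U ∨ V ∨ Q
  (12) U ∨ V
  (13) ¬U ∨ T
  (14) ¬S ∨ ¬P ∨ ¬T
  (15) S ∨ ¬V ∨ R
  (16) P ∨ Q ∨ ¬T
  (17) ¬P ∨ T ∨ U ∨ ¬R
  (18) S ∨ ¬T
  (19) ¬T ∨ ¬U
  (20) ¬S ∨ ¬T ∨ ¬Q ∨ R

Yes

Suppose P = False.
(R) alone gives R = True.
Suppose Q = False.
(¬T) alone gives T = False.
(¬U) alone gives U = False.
(V) alone gives V = True.
No clause remains; S is free.
A satisfying assignment: P: False; Q: False; R: True; S: False; T: False; U: False; V: True.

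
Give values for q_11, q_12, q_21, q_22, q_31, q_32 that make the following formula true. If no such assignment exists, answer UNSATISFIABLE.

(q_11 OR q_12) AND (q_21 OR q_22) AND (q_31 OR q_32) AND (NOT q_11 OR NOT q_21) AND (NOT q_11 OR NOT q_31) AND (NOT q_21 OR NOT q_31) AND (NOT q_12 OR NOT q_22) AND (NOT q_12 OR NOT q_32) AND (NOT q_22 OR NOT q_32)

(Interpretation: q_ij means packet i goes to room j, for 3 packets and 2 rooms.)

UNSATISFIABLE

Case q_11 = true:
The clause (NOT q_21) is unit, so q_21 = false.
The clause (q_22) is unit, so q_22 = true.
The clause (NOT q_31) is unit, so q_31 = false.
The clause (q_32) is unit, so q_32 = true.
That conflicts with the unit clause (NOT q_32).
That branch fails; take q_11 = false instead.
The clause (q_12) is unit, so q_12 = true.
The clause (NOT q_22) is unit, so q_22 = false.
The clause (q_21) is unit, so q_21 = true.
The clause (NOT q_31) is unit, so q_31 = false.
The clause (q_32) is unit, so q_32 = true.
That conflicts with the unit clause (NOT q_32).
Neither q_11 = true nor q_11 = false works.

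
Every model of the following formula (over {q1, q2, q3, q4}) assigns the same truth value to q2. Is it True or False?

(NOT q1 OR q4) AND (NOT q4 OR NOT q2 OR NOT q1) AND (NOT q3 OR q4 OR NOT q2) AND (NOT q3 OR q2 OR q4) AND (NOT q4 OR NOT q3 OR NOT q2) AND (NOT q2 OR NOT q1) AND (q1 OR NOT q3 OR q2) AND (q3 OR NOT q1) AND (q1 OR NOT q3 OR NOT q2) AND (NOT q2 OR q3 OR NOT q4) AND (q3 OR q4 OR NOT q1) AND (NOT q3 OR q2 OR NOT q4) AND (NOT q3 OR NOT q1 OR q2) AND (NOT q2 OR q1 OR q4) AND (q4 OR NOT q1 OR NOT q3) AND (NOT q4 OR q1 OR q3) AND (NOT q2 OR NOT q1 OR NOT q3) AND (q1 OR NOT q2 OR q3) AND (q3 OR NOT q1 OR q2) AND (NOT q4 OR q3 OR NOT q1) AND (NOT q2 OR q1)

Suppose q2 = true.
Unit clause (NOT q1) forces q1 = false.
Now (q1) is unsatisfied and unit — conflict.
So every satisfying assignment has q2 = False.

False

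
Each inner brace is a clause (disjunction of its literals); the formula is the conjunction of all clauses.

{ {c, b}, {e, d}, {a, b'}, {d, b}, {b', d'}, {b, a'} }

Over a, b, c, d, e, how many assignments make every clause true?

There are 2^5 = 32 truth assignments over (a, b, c, d, e).
Split on b. With b = 1, the clauses containing b are satisfied and b' drops from the rest; 2 of the 2^4 = 16 assignments to the other variables satisfy what remains.
With b = 0, by the same count on the reduced clause set, 2 assignments work.
Total: 2 + 2 = 4.

4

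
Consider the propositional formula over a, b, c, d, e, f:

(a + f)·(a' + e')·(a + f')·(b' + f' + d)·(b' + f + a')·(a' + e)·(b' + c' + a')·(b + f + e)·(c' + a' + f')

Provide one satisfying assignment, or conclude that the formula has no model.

UNSATISFIABLE

Case a = 1:
The clause (e') is unit, so e = 0.
Now (e) is unsatisfied and unit — conflict.
Backtrack on a: now try a = 0.
The clause (f) is unit, so f = 1.
Now (f') is unsatisfied and unit — conflict.
Either choice for a ends in contradiction.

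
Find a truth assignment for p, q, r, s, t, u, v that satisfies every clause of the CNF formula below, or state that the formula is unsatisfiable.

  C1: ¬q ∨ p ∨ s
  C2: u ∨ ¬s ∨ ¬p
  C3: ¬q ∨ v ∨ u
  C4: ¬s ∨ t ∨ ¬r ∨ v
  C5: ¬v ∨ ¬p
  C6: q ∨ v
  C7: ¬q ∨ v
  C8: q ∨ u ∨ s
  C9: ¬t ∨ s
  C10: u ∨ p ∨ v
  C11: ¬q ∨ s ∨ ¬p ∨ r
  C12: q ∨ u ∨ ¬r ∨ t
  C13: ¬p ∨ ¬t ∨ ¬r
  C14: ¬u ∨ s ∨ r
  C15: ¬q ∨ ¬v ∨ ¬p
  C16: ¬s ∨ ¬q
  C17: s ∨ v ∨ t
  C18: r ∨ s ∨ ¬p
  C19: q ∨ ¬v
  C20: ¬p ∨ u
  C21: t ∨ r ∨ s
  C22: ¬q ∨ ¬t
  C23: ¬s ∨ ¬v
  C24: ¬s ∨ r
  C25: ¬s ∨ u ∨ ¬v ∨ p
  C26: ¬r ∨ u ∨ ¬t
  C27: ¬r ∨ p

Branch on v: set v = False.
The clause (q) is unit, so q = True.
But (¬q) is also a unit clause — contradiction.
That branch fails; take v = True instead.
The clause (¬p) is unit, so p = False.
The clause (q) is unit, so q = True.
The clause (s) is unit, so s = True.
But (¬s) is also a unit clause — contradiction.
Either choice for v ends in contradiction.

UNSATISFIABLE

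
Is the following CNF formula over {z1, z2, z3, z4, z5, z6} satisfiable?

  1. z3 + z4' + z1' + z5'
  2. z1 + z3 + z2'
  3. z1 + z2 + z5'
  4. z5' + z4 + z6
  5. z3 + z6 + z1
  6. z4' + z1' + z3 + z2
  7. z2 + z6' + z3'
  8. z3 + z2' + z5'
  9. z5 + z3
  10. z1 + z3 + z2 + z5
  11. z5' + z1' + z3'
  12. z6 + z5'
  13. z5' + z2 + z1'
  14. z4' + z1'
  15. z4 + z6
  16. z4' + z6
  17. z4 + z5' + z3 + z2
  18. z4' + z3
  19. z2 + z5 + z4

Try z5 = 1.
(z6) alone gives z6 = 1.
Try z1 = 0.
(z2) alone gives z2 = 1.
(z3) alone gives z3 = 1.
All clauses hold; z4 can take either value.
A satisfying assignment: z1=0; z2=1; z3=1; z4=0; z5=1; z6=1.

Yes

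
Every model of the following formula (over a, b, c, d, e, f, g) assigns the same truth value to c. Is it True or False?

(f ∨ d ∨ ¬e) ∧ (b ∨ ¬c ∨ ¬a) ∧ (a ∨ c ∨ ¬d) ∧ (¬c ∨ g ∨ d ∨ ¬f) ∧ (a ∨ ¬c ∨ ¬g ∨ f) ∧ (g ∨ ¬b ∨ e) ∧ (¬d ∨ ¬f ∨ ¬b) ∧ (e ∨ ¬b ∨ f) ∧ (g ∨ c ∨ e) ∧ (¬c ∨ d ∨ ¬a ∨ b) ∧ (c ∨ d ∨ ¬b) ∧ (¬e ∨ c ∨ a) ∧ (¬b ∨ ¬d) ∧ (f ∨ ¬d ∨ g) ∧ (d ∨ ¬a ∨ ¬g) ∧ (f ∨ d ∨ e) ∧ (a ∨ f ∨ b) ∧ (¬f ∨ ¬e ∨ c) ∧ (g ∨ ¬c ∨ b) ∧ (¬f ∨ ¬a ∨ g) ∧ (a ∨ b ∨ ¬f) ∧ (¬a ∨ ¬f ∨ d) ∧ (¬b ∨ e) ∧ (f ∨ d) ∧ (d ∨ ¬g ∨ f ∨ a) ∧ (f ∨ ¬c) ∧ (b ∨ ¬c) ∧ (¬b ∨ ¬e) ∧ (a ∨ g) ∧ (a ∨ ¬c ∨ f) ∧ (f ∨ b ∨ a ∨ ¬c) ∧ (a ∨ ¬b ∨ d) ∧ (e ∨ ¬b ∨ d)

False

Suppose c = True.
The clause (f) is unit, so f = True.
The clause (b) is unit, so b = True.
The clause (¬d) is unit, so d = False.
The clause (g) is unit, so g = True.
The clause (¬a) is unit, so a = False.
Now (a) is unsatisfied and unit — conflict.
So every satisfying assignment has c = False.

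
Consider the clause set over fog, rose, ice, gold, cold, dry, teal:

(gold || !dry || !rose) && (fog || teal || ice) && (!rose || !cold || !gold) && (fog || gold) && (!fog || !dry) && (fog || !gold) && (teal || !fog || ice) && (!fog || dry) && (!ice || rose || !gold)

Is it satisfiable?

Try fog = true.
The clause (!dry) is unit, so dry = false.
Now (dry) is unsatisfied and unit — conflict.
So fog must be the other value — set fog = false.
The clause (gold) is unit, so gold = true.
Now (!gold) is unsatisfied and unit — conflict.
Either choice for fog ends in contradiction.
No assignment satisfies every clause.

Unsatisfiable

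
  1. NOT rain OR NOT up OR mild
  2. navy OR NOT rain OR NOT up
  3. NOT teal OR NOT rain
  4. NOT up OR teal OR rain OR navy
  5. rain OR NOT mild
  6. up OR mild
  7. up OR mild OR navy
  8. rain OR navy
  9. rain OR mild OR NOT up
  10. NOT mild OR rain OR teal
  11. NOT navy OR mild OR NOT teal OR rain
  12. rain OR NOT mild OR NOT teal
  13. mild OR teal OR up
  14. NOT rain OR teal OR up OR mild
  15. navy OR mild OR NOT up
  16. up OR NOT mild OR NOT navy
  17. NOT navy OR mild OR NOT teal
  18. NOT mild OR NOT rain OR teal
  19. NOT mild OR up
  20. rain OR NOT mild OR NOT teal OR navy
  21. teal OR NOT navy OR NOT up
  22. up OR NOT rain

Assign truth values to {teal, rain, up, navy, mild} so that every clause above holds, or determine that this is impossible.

Case teal = false:
Case rain = true:
From the singleton clause (NOT mild), mild = false.
From the singleton clause (NOT up), up = false.
Now (up) is unsatisfied and unit — conflict.
So rain must be the other value — set rain = false.
From the singleton clause (NOT mild), mild = false.
From the singleton clause (up), up = true.
Now (NOT up) is unsatisfied and unit — conflict.
Both values of rain lead to a conflict.
So teal must be the other value — set teal = true.
From the singleton clause (NOT rain), rain = false.
From the singleton clause (NOT mild), mild = false.
From the singleton clause (up), up = true.
Now (NOT up) is unsatisfied and unit — conflict.
Both values of teal lead to a conflict.

UNSATISFIABLE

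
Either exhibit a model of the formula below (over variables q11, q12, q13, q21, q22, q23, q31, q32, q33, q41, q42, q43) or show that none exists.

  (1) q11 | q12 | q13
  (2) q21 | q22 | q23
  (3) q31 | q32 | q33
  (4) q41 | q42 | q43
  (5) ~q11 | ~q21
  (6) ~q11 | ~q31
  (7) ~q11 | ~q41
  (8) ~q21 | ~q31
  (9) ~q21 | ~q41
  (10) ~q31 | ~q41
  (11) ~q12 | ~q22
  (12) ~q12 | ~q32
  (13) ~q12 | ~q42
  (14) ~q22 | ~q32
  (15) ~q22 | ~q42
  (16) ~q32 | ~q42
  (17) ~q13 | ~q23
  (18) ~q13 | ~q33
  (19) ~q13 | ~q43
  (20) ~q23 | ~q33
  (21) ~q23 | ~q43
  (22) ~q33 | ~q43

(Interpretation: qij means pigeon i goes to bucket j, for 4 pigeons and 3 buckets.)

Try q11 = 0.
Try q12 = 1.
From the singleton clause (~q22), q22 = 0.
From the singleton clause (~q32), q32 = 0.
From the singleton clause (~q42), q42 = 0.
Try q21 = 1.
From the singleton clause (~q31), q31 = 0.
From the singleton clause (q33), q33 = 1.
From the singleton clause (~q41), q41 = 0.
From the singleton clause (q43), q43 = 1.
Now (~q43) is unsatisfied and unit — conflict.
Backtrack on q21: now try q21 = 0.
From the singleton clause (q23), q23 = 1.
From the singleton clause (~q13), q13 = 0.
From the singleton clause (~q33), q33 = 0.
From the singleton clause (q31), q31 = 1.
From the singleton clause (~q41), q41 = 0.
From the singleton clause (q43), q43 = 1.
Now (~q43) is unsatisfied and unit — conflict.
Both values of q21 lead to a conflict.
Backtrack on q12: now try q12 = 0.
From the singleton clause (q13), q13 = 1.
From the singleton clause (~q23), q23 = 0.
From the singleton clause (~q33), q33 = 0.
From the singleton clause (~q43), q43 = 0.
Try q21 = 1.
From the singleton clause (~q31), q31 = 0.
From the singleton clause (q32), q32 = 1.
From the singleton clause (~q41), q41 = 0.
From the singleton clause (q42), q42 = 1.
Now (~q42) is unsatisfied and unit — conflict.
Backtrack on q21: now try q21 = 0.
From the singleton clause (q22), q22 = 1.
From the singleton clause (~q32), q32 = 0.
From the singleton clause (q31), q31 = 1.
From the singleton clause (~q41), q41 = 0.
From the singleton clause (q42), q42 = 1.
Now (~q42) is unsatisfied and unit — conflict.
Both values of q21 lead to a conflict.
Both values of q12 lead to a conflict.
Backtrack on q11: now try q11 = 1.
From the singleton clause (~q21), q21 = 0.
From the singleton clause (~q31), q31 = 0.
From the singleton clause (~q41), q41 = 0.
Try q22 = 1.
From the singleton clause (~q12), q12 = 0.
From the singleton clause (~q32), q32 = 0.
From the singleton clause (q33), q33 = 1.
From the singleton clause (~q42), q42 = 0.
From the singleton clause (q43), q43 = 1.
Now (~q43) is unsatisfied and unit — conflict.
Backtrack on q22: now try q22 = 0.
From the singleton clause (q23), q23 = 1.
From the singleton clause (~q13), q13 = 0.
From the singleton clause (~q33), q33 = 0.
From the singleton clause (q32), q32 = 1.
From the singleton clause (~q12), q12 = 0.
From the singleton clause (~q42), q42 = 0.
From the singleton clause (q43), q43 = 1.
Now (~q43) is unsatisfied and unit — conflict.
Both values of q22 lead to a conflict.
Both values of q11 lead to a conflict.

UNSATISFIABLE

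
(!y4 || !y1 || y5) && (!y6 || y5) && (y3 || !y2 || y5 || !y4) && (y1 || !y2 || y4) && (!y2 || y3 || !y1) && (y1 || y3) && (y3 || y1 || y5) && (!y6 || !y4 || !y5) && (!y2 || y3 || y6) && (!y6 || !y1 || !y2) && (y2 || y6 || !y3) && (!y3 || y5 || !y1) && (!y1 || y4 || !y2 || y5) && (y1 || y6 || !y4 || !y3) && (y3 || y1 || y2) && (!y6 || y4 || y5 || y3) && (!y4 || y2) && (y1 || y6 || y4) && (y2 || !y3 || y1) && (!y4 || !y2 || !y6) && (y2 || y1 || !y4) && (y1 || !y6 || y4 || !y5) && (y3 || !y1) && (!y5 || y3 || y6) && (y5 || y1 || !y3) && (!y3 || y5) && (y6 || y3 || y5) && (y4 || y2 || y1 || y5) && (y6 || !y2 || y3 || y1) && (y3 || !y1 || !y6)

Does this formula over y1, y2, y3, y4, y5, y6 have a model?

Case y6 = false:
Case y1 = true:
From the singleton clause (y3), y3 = true.
From the singleton clause (y2), y2 = true.
From the singleton clause (y5), y5 = true.
Every clause is now satisfied; y4 is unconstrained.
A satisfying assignment: y1=true; y2=true; y3=true; y4=true; y5=true; y6=false.

Yes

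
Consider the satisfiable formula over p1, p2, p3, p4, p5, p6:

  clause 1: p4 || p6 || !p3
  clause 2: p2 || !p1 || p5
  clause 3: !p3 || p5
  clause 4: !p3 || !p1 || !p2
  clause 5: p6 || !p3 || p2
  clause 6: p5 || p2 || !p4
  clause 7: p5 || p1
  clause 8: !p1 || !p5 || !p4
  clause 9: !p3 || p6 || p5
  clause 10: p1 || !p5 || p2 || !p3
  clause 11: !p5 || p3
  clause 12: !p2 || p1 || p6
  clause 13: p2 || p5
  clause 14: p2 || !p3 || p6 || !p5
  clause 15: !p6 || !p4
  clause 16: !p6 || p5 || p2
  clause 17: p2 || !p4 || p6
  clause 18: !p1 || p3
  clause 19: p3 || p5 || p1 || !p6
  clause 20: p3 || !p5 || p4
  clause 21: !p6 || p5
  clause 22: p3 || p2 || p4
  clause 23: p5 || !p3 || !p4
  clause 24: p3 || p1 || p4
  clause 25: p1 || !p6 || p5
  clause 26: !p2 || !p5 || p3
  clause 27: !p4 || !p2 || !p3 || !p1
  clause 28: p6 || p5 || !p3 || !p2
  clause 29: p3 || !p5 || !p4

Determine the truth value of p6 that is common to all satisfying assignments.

True

Suppose p6 = false.
Try p4 = true.
From the singleton clause (p2), p2 = true.
From the singleton clause (p1), p1 = true.
From the singleton clause (!p3), p3 = false.
But (p3) is also a unit clause — contradiction.
Undo p4 and try p4 = false.
From the singleton clause (!p3), p3 = false.
From the singleton clause (!p5), p5 = false.
From the singleton clause (p1), p1 = true.
But (!p1) is also a unit clause — contradiction.
Both values of p4 lead to a conflict.
So every satisfying assignment has p6 = True.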